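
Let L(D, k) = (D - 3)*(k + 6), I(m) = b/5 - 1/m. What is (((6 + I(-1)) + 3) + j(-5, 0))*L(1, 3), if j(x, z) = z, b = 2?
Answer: -936/5 ≈ -187.20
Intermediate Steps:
I(m) = ⅖ - 1/m (I(m) = 2/5 - 1/m = 2*(⅕) - 1/m = ⅖ - 1/m)
L(D, k) = (-3 + D)*(6 + k)
(((6 + I(-1)) + 3) + j(-5, 0))*L(1, 3) = (((6 + (⅖ - 1/(-1))) + 3) + 0)*(-18 - 3*3 + 6*1 + 1*3) = (((6 + (⅖ - 1*(-1))) + 3) + 0)*(-18 - 9 + 6 + 3) = (((6 + (⅖ + 1)) + 3) + 0)*(-18) = (((6 + 7/5) + 3) + 0)*(-18) = ((37/5 + 3) + 0)*(-18) = (52/5 + 0)*(-18) = (52/5)*(-18) = -936/5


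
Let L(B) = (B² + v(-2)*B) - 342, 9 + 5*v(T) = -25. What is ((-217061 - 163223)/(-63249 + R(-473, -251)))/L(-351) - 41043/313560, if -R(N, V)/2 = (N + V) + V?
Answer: -174992234572117/1337410447649640 ≈ -0.13084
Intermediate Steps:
v(T) = -34/5 (v(T) = -9/5 + (⅕)*(-25) = -9/5 - 5 = -34/5)
R(N, V) = -4*V - 2*N (R(N, V) = -2*((N + V) + V) = -2*(N + 2*V) = -4*V - 2*N)
L(B) = -342 + B² - 34*B/5 (L(B) = (B² - 34*B/5) - 342 = -342 + B² - 34*B/5)
((-217061 - 163223)/(-63249 + R(-473, -251)))/L(-351) - 41043/313560 = ((-217061 - 163223)/(-63249 + (-4*(-251) - 2*(-473))))/(-342 + (-351)² - 34/5*(-351)) - 41043/313560 = (-380284/(-63249 + (1004 + 946)))/(-342 + 123201 + 11934/5) - 41043*1/313560 = (-380284/(-63249 + 1950))/(626229/5) - 13681/104520 = -380284/(-61299)*(5/626229) - 13681/104520 = -380284*(-1/61299)*(5/626229) - 13681/104520 = (380284/61299)*(5/626229) - 13681/104520 = 1901420/38387211471 - 13681/104520 = -174992234572117/1337410447649640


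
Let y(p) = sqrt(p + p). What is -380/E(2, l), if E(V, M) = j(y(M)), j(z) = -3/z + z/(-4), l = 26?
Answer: 95*sqrt(13)/2 ≈ 171.26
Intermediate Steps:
y(p) = sqrt(2)*sqrt(p) (y(p) = sqrt(2*p) = sqrt(2)*sqrt(p))
j(z) = -3/z - z/4 (j(z) = -3/z + z*(-1/4) = -3/z - z/4)
E(V, M) = -3*sqrt(2)/(2*sqrt(M)) - sqrt(2)*sqrt(M)/4
-380/E(2, l) = -380*4*sqrt(13)/(-6 - 1*26) = -380*4*sqrt(13)/(-6 - 26) = -380*(-sqrt(13)/8) = -(-95)*sqrt(13)/2 = 95*sqrt(13)/2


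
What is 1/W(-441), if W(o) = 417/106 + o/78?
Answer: -689/1185 ≈ -0.58143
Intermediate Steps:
W(o) = 417/106 + o/78 (W(o) = 417*(1/106) + o*(1/78) = 417/106 + o/78)
1/W(-441) = 1/(417/106 + (1/78)*(-441)) = 1/(417/106 - 147/26) = 1/(-1185/689) = -689/1185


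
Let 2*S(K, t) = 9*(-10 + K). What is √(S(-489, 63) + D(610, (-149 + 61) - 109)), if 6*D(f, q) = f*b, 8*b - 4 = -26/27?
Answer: I*√715037/18 ≈ 46.978*I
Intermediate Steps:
b = 41/108 (b = ½ + (-26/27)/8 = ½ + (-26*1/27)/8 = ½ + (⅛)*(-26/27) = ½ - 13/108 = 41/108 ≈ 0.37963)
D(f, q) = 41*f/648 (D(f, q) = (f*(41/108))/6 = (41*f/108)/6 = 41*f/648)
S(K, t) = -45 + 9*K/2 (S(K, t) = (9*(-10 + K))/2 = (-90 + 9*K)/2 = -45 + 9*K/2)
√(S(-489, 63) + D(610, (-149 + 61) - 109)) = √((-45 + (9/2)*(-489)) + (41/648)*610) = √((-45 - 4401/2) + 12505/324) = √(-4491/2 + 12505/324) = √(-715037/324) = I*√715037/18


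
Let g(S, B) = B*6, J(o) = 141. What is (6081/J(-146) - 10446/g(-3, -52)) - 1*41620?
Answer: -101532049/2444 ≈ -41543.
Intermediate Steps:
g(S, B) = 6*B
(6081/J(-146) - 10446/g(-3, -52)) - 1*41620 = (6081/141 - 10446/(6*(-52))) - 1*41620 = (6081*(1/141) - 10446/(-312)) - 41620 = (2027/47 - 10446*(-1/312)) - 41620 = (2027/47 + 1741/52) - 41620 = 187231/2444 - 41620 = -101532049/2444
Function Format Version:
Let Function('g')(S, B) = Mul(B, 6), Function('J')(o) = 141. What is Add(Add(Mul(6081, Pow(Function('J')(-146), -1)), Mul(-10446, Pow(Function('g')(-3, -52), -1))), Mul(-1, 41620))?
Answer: Rational(-101532049, 2444) ≈ -41543.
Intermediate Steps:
Function('g')(S, B) = Mul(6, B)
Add(Add(Mul(6081, Pow(Function('J')(-146), -1)), Mul(-10446, Pow(Function('g')(-3, -52), -1))), Mul(-1, 41620)) = Add(Add(Mul(6081, Pow(141, -1)), Mul(-10446, Pow(Mul(6, -52), -1))), Mul(-1, 41620)) = Add(Add(Mul(6081, Rational(1, 141)), Mul(-10446, Pow(-312, -1))), -41620) = Add(Add(Rational(2027, 47), Mul(-10446, Rational(-1, 312))), -41620) = Add(Add(Rational(2027, 47), Rational(1741, 52)), -41620) = Add(Rational(187231, 2444), -41620) = Rational(-101532049, 2444)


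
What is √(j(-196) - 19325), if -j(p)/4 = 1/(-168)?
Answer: I*√34089258/42 ≈ 139.01*I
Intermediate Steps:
j(p) = 1/42 (j(p) = -4/(-168) = -4*(-1/168) = 1/42)
√(j(-196) - 19325) = √(1/42 - 19325) = √(-811649/42) = I*√34089258/42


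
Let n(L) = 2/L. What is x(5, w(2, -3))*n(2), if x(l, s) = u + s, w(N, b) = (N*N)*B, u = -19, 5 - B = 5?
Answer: -19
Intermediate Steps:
B = 0 (B = 5 - 1*5 = 5 - 5 = 0)
w(N, b) = 0 (w(N, b) = (N*N)*0 = N²*0 = 0)
x(l, s) = -19 + s
x(5, w(2, -3))*n(2) = (-19 + 0)*(2/2) = -38/2 = -19*1 = -19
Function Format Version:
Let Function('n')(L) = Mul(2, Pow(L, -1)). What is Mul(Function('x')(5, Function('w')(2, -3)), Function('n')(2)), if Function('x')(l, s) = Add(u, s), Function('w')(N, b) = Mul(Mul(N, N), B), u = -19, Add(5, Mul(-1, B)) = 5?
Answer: -19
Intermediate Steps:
B = 0 (B = Add(5, Mul(-1, 5)) = Add(5, -5) = 0)
Function('w')(N, b) = 0 (Function('w')(N, b) = Mul(Mul(N, N), 0) = Mul(Pow(N, 2), 0) = 0)
Function('x')(l, s) = Add(-19, s)
Mul(Function('x')(5, Function('w')(2, -3)), Function('n')(2)) = Mul(Add(-19, 0), Mul(2, Pow(2, -1))) = Mul(-19, Mul(2, Rational(1, 2))) = Mul(-19, 1) = -19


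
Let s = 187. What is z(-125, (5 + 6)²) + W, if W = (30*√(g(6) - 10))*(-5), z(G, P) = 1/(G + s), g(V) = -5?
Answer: 1/62 - 150*I*√15 ≈ 0.016129 - 580.95*I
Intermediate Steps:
z(G, P) = 1/(187 + G) (z(G, P) = 1/(G + 187) = 1/(187 + G))
W = -150*I*√15 (W = (30*√(-5 - 10))*(-5) = (30*√(-15))*(-5) = (30*(I*√15))*(-5) = (30*I*√15)*(-5) = -150*I*√15 ≈ -580.95*I)
z(-125, (5 + 6)²) + W = 1/(187 - 125) - 150*I*√15 = 1/62 - 150*I*√15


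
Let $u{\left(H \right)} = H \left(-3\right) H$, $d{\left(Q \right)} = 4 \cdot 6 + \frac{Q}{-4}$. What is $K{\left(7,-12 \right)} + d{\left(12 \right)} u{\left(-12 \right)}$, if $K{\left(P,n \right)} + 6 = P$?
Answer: $-9071$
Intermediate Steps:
$d{\left(Q \right)} = 24 - \frac{Q}{4}$ ($d{\left(Q \right)} = 24 + Q \left(- \frac{1}{4}\right) = 24 - \frac{Q}{4}$)
$u{\left(H \right)} = - 3 H^{2}$ ($u{\left(H \right)} = - 3 H H = - 3 H^{2}$)
$K{\left(P,n \right)} = -6 + P$
$K{\left(7,-12 \right)} + d{\left(12 \right)} u{\left(-12 \right)} = \left(-6 + 7\right) + \left(24 - 3\right) \left(- 3 \left(-12\right)^{2}\right) = 1 + \left(24 - 3\right) \left(\left(-3\right) 144\right) = 1 + 21 \left(-432\right) = 1 - 9072 = -9071$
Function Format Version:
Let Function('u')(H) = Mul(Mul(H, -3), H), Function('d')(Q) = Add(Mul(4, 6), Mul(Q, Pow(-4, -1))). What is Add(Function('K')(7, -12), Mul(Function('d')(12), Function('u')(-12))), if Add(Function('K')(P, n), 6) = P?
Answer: -9071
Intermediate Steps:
Function('d')(Q) = Add(24, Mul(Rational(-1, 4), Q)) (Function('d')(Q) = Add(24, Mul(Q, Rational(-1, 4))) = Add(24, Mul(Rational(-1, 4), Q)))
Function('u')(H) = Mul(-3, Pow(H, 2)) (Function('u')(H) = Mul(Mul(-3, H), H) = Mul(-3, Pow(H, 2)))
Function('K')(P, n) = Add(-6, P)
Add(Function('K')(7, -12), Mul(Function('d')(12), Function('u')(-12))) = Add(Add(-6, 7), Mul(Add(24, Mul(Rational(-1, 4), 12)), Mul(-3, Pow(-12, 2)))) = Add(1, Mul(Add(24, -3), Mul(-3, 144))) = Add(1, Mul(21, -432)) = Add(1, -9072) = -9071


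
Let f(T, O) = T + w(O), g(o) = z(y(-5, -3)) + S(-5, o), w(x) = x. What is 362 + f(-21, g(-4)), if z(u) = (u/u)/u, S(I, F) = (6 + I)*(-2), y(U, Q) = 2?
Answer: 679/2 ≈ 339.50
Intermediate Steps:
S(I, F) = -12 - 2*I
z(u) = 1/u
g(o) = -3/2 (g(o) = 1/2 + (-12 - 2*(-5)) = ½ + (-12 + 10) = ½ - 2 = -3/2)
f(T, O) = O + T (f(T, O) = T + O = O + T)
362 + f(-21, g(-4)) = 362 + (-3/2 - 21) = 362 - 45/2 = 679/2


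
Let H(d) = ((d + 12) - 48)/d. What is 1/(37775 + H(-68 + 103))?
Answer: 35/1322124 ≈ 2.6473e-5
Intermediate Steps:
H(d) = (-36 + d)/d (H(d) = ((12 + d) - 48)/d = (-36 + d)/d)
1/(37775 + H(-68 + 103)) = 1/(37775 + (-36 + (-68 + 103))/(-68 + 103)) = 1/(37775 + (-36 + 35)/35) = 1/(37775 + (1/35)*(-1)) = 1/(37775 - 1/35) = 1/(1322124/35) = 35/1322124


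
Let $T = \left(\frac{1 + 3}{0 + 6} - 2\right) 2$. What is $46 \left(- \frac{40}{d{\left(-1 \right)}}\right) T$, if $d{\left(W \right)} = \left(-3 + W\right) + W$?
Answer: $- \frac{2944}{3} \approx -981.33$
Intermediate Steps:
$d{\left(W \right)} = -3 + 2 W$
$T = - \frac{8}{3}$ ($T = \left(\frac{4}{6} - 2\right) 2 = \left(4 \cdot \frac{1}{6} - 2\right) 2 = \left(\frac{2}{3} - 2\right) 2 = \left(- \frac{4}{3}\right) 2 = - \frac{8}{3} \approx -2.6667$)
$46 \left(- \frac{40}{d{\left(-1 \right)}}\right) T = 46 \left(- \frac{40}{-3 + 2 \left(-1\right)}\right) \left(- \frac{8}{3}\right) = 46 \left(- \frac{40}{-3 - 2}\right) \left(- \frac{8}{3}\right) = 46 \left(- \frac{40}{-5}\right) \left(- \frac{8}{3}\right) = 46 \left(\left(-40\right) \left(- \frac{1}{5}\right)\right) \left(- \frac{8}{3}\right) = 46 \cdot 8 \left(- \frac{8}{3}\right) = 368 \left(- \frac{8}{3}\right) = - \frac{2944}{3}$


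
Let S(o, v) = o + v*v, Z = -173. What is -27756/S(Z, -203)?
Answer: -6939/10259 ≈ -0.67638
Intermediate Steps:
S(o, v) = o + v²
-27756/S(Z, -203) = -27756/(-173 + (-203)²) = -27756/(-173 + 41209) = -27756/41036 = -27756*1/41036 = -6939/10259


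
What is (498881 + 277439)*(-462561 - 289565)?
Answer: -583890456320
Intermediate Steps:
(498881 + 277439)*(-462561 - 289565) = 776320*(-752126) = -583890456320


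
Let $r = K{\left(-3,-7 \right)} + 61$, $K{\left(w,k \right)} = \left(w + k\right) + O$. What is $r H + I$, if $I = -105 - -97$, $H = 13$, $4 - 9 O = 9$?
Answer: $\frac{5830}{9} \approx 647.78$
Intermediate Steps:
$O = - \frac{5}{9}$ ($O = \frac{4}{9} - 1 = - \frac{5}{9} \approx -0.55556$)
$K{\left(w,k \right)} = - \frac{5}{9} + k + w$ ($K{\left(w,k \right)} = \left(w + k\right) - \frac{5}{9} = \left(k + w\right) - \frac{5}{9} = - \frac{5}{9} + k + w$)
$I = -8$ ($I = -105 + 97 = -8$)
$r = \frac{454}{9}$ ($r = \left(- \frac{5}{9} - 7 - 3\right) + 61 = - \frac{95}{9} + 61 = \frac{454}{9} \approx 50.444$)
$r H + I = \frac{454}{9} \cdot 13 - 8 = \frac{5902}{9} - 8 = \frac{5830}{9}$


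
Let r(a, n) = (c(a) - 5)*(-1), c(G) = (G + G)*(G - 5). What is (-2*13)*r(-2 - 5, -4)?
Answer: 4238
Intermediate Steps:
c(G) = 2*G*(-5 + G) (c(G) = (2*G)*(-5 + G) = 2*G*(-5 + G))
r(a, n) = 5 - 2*a*(-5 + a) (r(a, n) = (2*a*(-5 + a) - 5)*(-1) = (-5 + 2*a*(-5 + a))*(-1) = 5 - 2*a*(-5 + a))
(-2*13)*r(-2 - 5, -4) = (-2*13)*(5 - 2*(-2 - 5)*(-5 + (-2 - 5))) = -26*(5 - 2*(-7)*(-5 - 7)) = -26*(5 - 2*(-7)*(-12)) = -26*(5 - 168) = -26*(-163) = 4238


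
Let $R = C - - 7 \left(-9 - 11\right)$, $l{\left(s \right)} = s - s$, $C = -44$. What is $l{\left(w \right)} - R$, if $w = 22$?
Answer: $184$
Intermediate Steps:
$l{\left(s \right)} = 0$
$R = -184$ ($R = -44 - - 7 \left(-9 - 11\right) = -44 - \left(-7\right) \left(-20\right) = -44 - 140 = -184$)
$l{\left(w \right)} - R = 0 - -184 = 0 + 184 = 184$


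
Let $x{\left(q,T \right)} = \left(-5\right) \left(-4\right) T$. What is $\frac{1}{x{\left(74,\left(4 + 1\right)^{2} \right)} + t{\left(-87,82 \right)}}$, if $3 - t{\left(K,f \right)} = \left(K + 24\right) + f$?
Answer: $\frac{1}{484} \approx 0.0020661$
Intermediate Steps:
$t{\left(K,f \right)} = -21 - K - f$ ($t{\left(K,f \right)} = 3 - \left(\left(K + 24\right) + f\right) = 3 - \left(\left(24 + K\right) + f\right) = 3 - \left(24 + K + f\right) = -21 - K - f$)
$x{\left(q,T \right)} = 20 T$
$\frac{1}{x{\left(74,\left(4 + 1\right)^{2} \right)} + t{\left(-87,82 \right)}} = \frac{1}{20 \left(4 + 1\right)^{2} - 16} = \frac{1}{20 \cdot 5^{2} - 16} = \frac{1}{20 \cdot 25 - 16} = \frac{1}{500 - 16} = \frac{1}{484}$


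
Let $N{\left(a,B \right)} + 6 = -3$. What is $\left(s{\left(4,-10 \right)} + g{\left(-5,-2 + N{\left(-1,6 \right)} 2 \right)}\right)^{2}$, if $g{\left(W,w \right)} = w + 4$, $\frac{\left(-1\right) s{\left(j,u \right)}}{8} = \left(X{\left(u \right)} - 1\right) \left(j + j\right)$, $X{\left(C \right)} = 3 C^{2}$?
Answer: $366799104$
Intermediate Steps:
$N{\left(a,B \right)} = -9$ ($N{\left(a,B \right)} = -6 - 3 = -9$)
$s{\left(j,u \right)} = - 16 j \left(-1 + 3 u^{2}\right)$ ($s{\left(j,u \right)} = - 8 \left(3 u^{2} - 1\right) \left(j + j\right) = - 8 \left(-1 + 3 u^{2}\right) 2 j = - 8 \cdot 2 j \left(-1 + 3 u^{2}\right) = - 16 j \left(-1 + 3 u^{2}\right)$)
$g{\left(W,w \right)} = 4 + w$
$\left(s{\left(4,-10 \right)} + g{\left(-5,-2 + N{\left(-1,6 \right)} 2 \right)}\right)^{2} = \left(16 \cdot 4 \left(1 - 3 \left(-10\right)^{2}\right) + \left(4 - 20\right)\right)^{2} = \left(16 \cdot 4 \left(1 - 300\right) + \left(4 - 20\right)\right)^{2} = \left(16 \cdot 4 \left(-299\right) - 16\right)^{2} = \left(-19136 - 16\right)^{2} = \left(-19152\right)^{2} = 366799104$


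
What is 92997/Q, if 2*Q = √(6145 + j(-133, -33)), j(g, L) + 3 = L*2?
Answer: 92997*√31/217 ≈ 2386.1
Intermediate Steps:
j(g, L) = -3 + 2*L (j(g, L) = -3 + L*2 = -3 + 2*L)
Q = 7*√31 (Q = √(6145 + (-3 + 2*(-33)))/2 = √(6145 + (-3 - 66))/2 = √(6145 - 69)/2 = √6076/2 = (14*√31)/2 = 7*√31 ≈ 38.974)
92997/Q = 92997/((7*√31)) = 92997*(√31/217) = 92997*√31/217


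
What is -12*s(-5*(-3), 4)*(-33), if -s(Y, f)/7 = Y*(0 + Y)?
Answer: -623700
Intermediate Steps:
s(Y, f) = -7*Y² (s(Y, f) = -7*Y*(0 + Y) = -7*Y*Y = -7*Y²)
-12*s(-5*(-3), 4)*(-33) = -(-84)*(-5*(-3))²*(-33) = -(-84)*15²*(-33) = -(-84)*225*(-33) = -12*(-1575)*(-33) = 18900*(-33) = -623700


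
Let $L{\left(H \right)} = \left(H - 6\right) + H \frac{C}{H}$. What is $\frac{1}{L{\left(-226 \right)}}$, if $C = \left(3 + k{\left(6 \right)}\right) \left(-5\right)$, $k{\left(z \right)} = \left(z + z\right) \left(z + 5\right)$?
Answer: $- \frac{1}{907} \approx -0.0011025$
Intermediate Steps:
$k{\left(z \right)} = 2 z \left(5 + z\right)$
$C = -675$ ($C = \left(3 + 2 \cdot 6 \left(5 + 6\right)\right) \left(-5\right) = \left(3 + 2 \cdot 6 \cdot 11\right) \left(-5\right) = \left(3 + 132\right) \left(-5\right) = 135 \left(-5\right) = -675$)
$L{\left(H \right)} = -681 + H$ ($L{\left(H \right)} = \left(H - 6\right) + H \left(- \frac{675}{H}\right) = \left(H - 6\right) - 675 = \left(-6 + H\right) - 675 = -681 + H$)
$\frac{1}{L{\left(-226 \right)}} = \frac{1}{-681 - 226} = \frac{1}{-907} = - \frac{1}{907}$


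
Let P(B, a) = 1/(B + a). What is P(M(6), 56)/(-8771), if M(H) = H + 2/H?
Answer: -3/1640177 ≈ -1.8291e-6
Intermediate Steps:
P(M(6), 56)/(-8771) = 1/(((6 + 2/6) + 56)*(-8771)) = -1/8771/((6 + 2*(⅙)) + 56) = -1/8771/((6 + ⅓) + 56) = -1/8771/(19/3 + 56) = -1/8771/(187/3) = (3/187)*(-1/8771) = -3/1640177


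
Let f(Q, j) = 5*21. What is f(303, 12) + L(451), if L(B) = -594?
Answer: -489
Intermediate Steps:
f(Q, j) = 105
f(303, 12) + L(451) = 105 - 594 = -489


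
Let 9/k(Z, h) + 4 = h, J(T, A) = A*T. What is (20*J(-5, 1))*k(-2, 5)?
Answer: -900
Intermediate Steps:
k(Z, h) = 9/(-4 + h)
(20*J(-5, 1))*k(-2, 5) = (20*(1*(-5)))*(9/(-4 + 5)) = (20*(-5))*(9/1) = -900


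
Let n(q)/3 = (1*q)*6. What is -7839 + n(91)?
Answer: -6201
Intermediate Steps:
n(q) = 18*q (n(q) = 3*((1*q)*6) = 3*(q*6) = 3*(6*q) = 18*q)
-7839 + n(91) = -7839 + 18*91 = -7839 + 1638 = -6201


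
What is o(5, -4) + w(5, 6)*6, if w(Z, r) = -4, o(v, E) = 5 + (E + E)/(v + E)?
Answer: -27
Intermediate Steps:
o(v, E) = 5 + 2*E/(E + v) (o(v, E) = 5 + (2*E)/(E + v) = 5 + 2*E/(E + v))
o(5, -4) + w(5, 6)*6 = (5*5 + 7*(-4))/(-4 + 5) - 4*6 = (25 - 28)/1 - 24 = 1*(-3) - 24 = -3 - 24 = -27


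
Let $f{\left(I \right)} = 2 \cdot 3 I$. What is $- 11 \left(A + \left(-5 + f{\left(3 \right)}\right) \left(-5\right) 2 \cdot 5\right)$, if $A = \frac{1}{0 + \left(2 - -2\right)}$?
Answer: $\frac{28589}{4} \approx 7147.3$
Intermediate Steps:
$f{\left(I \right)} = 6 I$
$A = \frac{1}{4}$ ($A = \frac{1}{0 + \left(2 + 2\right)} = \frac{1}{0 + 4} = \frac{1}{4} \approx 0.25$)
$- 11 \left(A + \left(-5 + f{\left(3 \right)}\right) \left(-5\right) 2 \cdot 5\right) = - 11 \left(\frac{1}{4} + \left(-5 + 6 \cdot 3\right) \left(-5\right) 2 \cdot 5\right) = - 11 \left(\frac{1}{4} + \left(-5 + 18\right) \left(-5\right) 2 \cdot 5\right) = - 11 \left(\frac{1}{4} + 13 \left(-5\right) 2 \cdot 5\right) = - 11 \left(\frac{1}{4} + \left(-65\right) 2 \cdot 5\right) = - 11 \left(\frac{1}{4} - 650\right) = \left(-11\right) \left(- \frac{2599}{4}\right) = \frac{28589}{4}$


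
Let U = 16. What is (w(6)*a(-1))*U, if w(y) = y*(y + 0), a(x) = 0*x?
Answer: 0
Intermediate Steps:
a(x) = 0
w(y) = y**2 (w(y) = y*y = y**2)
(w(6)*a(-1))*U = (6**2*0)*16 = (36*0)*16 = 0*16 = 0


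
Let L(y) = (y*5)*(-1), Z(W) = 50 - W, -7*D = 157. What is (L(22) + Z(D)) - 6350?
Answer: -44713/7 ≈ -6387.6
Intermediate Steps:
D = -157/7 (D = -⅐*157 = -157/7 ≈ -22.429)
L(y) = -5*y (L(y) = (5*y)*(-1) = -5*y)
(L(22) + Z(D)) - 6350 = (-5*22 + (50 - 1*(-157/7))) - 6350 = (-110 + (50 + 157/7)) - 6350 = (-110 + 507/7) - 6350 = -263/7 - 6350 = -44713/7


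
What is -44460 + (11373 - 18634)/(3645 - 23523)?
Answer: -883768619/19878 ≈ -44460.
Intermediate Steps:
-44460 + (11373 - 18634)/(3645 - 23523) = -44460 - 7261/(-19878) = -44460 - 7261*(-1/19878) = -44460 + 7261/19878 = -883768619/19878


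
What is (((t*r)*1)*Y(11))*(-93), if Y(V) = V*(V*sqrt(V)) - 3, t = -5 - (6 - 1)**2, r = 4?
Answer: -33480 + 1350360*sqrt(11) ≈ 4.4452e+6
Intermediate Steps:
t = -30 (t = -5 - 1*5**2 = -5 - 1*25 = -5 - 25 = -30)
Y(V) = -3 + V**(5/2) (Y(V) = V*V**(3/2) - 3 = V**(5/2) - 3 = -3 + V**(5/2))
(((t*r)*1)*Y(11))*(-93) = ((-30*4*1)*(-3 + 11**(5/2)))*(-93) = ((-120*1)*(-3 + 121*sqrt(11)))*(-93) = -120*(-3 + 121*sqrt(11))*(-93) = (360 - 14520*sqrt(11))*(-93) = -33480 + 1350360*sqrt(11)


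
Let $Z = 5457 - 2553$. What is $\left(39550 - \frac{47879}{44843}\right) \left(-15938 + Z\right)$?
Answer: $- \frac{23115704777214}{44843} \approx -5.1548 \cdot 10^{8}$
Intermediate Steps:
$Z = 2904$ ($Z = 5457 - 2553 = 2904$)
$\left(39550 - \frac{47879}{44843}\right) \left(-15938 + Z\right) = \left(39550 - \frac{47879}{44843}\right) \left(-15938 + 2904\right) = \left(39550 - \frac{47879}{44843}\right) \left(-13034\right) = \frac{1773492771}{44843} \left(-13034\right) = - \frac{23115704777214}{44843}$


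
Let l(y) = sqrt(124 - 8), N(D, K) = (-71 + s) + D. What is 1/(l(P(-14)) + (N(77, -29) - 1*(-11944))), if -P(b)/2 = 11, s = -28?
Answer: 5961/71066984 - sqrt(29)/71066984 ≈ 8.3803e-5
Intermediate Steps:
N(D, K) = -99 + D (N(D, K) = (-71 - 28) + D = -99 + D)
P(b) = -22 (P(b) = -2*11 = -22)
l(y) = 2*sqrt(29) (l(y) = sqrt(116) = 2*sqrt(29))
1/(l(P(-14)) + (N(77, -29) - 1*(-11944))) = 1/(2*sqrt(29) + ((-99 + 77) - 1*(-11944))) = 1/(2*sqrt(29) + (-22 + 11944)) = 1/(2*sqrt(29) + 11922) = 1/(11922 + 2*sqrt(29))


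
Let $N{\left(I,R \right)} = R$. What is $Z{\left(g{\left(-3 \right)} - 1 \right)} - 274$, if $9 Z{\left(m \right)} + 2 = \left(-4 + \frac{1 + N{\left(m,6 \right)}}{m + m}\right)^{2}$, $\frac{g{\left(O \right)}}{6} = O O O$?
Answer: $- \frac{260570447}{956484} \approx -272.43$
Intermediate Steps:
$g{\left(O \right)} = 6 O^{3}$ ($g{\left(O \right)} = 6 O O O = 6 O^{2} O = 6 O^{3}$)
$Z{\left(m \right)} = - \frac{2}{9} + \frac{\left(-4 + \frac{7}{2 m}\right)^{2}}{9}$ ($Z{\left(m \right)} = - \frac{2}{9} + \frac{\left(-4 + \frac{1 + 6}{m + m}\right)^{2}}{9} = - \frac{2}{9} + \frac{\left(-4 + \frac{7}{2 m}\right)^{2}}{9}$)
$Z{\left(g{\left(-3 \right)} - 1 \right)} - 274 = \frac{7 \left(7 - 16 \left(6 \left(-3\right)^{3} - 1\right) + 8 \left(6 \left(-3\right)^{3} - 1\right)^{2}\right)}{36 \left(6 \left(-3\right)^{3} - 1\right)^{2}} - 274 = \frac{7 \left(7 - 16 \left(6 \left(-27\right) - 1\right) + 8 \left(6 \left(-27\right) - 1\right)^{2}\right)}{36 \left(6 \left(-27\right) - 1\right)^{2}} - 274 = \frac{7 \left(7 - 16 \left(-162 - 1\right) + 8 \left(-162 - 1\right)^{2}\right)}{36 \left(-162 - 1\right)^{2}} - 274 = \frac{7 \left(7 - -2608 + 8 \left(-163\right)^{2}\right)}{36 \cdot 26569} - 274 = \frac{7}{36} \cdot \frac{1}{26569} \left(7 + 2608 + 8 \cdot 26569\right) - 274 = \frac{7}{36} \cdot \frac{1}{26569} \left(7 + 2608 + 212552\right) - 274 = \frac{7}{36} \cdot \frac{1}{26569} \cdot 215167 - 274 = \frac{1506169}{956484} - 274 = - \frac{260570447}{956484}$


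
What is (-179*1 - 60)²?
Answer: 57121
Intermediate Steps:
(-179*1 - 60)² = (-179 - 60)² = (-239)² = 57121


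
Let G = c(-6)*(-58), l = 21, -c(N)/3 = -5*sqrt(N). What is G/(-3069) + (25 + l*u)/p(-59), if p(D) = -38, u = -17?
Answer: 166/19 + 290*I*sqrt(6)/1023 ≈ 8.7368 + 0.69438*I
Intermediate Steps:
c(N) = 15*sqrt(N) (c(N) = -(-15)*sqrt(N) = 15*sqrt(N))
G = -870*I*sqrt(6) (G = (15*sqrt(-6))*(-58) = (15*(I*sqrt(6)))*(-58) = (15*I*sqrt(6))*(-58) = -870*I*sqrt(6) ≈ -2131.1*I)
G/(-3069) + (25 + l*u)/p(-59) = -870*I*sqrt(6)/(-3069) + (25 + 21*(-17))/(-38) = -870*I*sqrt(6)*(-1/3069) + (25 - 357)*(-1/38) = 290*I*sqrt(6)/1023 - 332*(-1/38) = 290*I*sqrt(6)/1023 + 166/19 = 166/19 + 290*I*sqrt(6)/1023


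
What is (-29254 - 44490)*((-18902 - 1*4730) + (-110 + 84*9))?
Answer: 1695079584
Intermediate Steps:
(-29254 - 44490)*((-18902 - 1*4730) + (-110 + 84*9)) = -73744*((-18902 - 4730) + (-110 + 756)) = -73744*(-23632 + 646) = -73744*(-22986) = 1695079584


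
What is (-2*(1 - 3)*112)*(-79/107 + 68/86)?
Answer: 107968/4601 ≈ 23.466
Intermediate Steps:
(-2*(1 - 3)*112)*(-79/107 + 68/86) = (-2*(-2)*112)*(-79*1/107 + 68*(1/86)) = (4*112)*(-79/107 + 34/43) = 448*(241/4601) = 107968/4601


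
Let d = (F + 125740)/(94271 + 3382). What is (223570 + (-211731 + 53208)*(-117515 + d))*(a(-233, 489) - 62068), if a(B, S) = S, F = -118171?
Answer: -37341132063857271244/32551 ≈ -1.1472e+15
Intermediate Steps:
d = 2523/32551 (d = (-118171 + 125740)/(94271 + 3382) = 7569/97653 = 7569*(1/97653) = 2523/32551 ≈ 0.077509)
(223570 + (-211731 + 53208)*(-117515 + d))*(a(-233, 489) - 62068) = (223570 + (-211731 + 53208)*(-117515 + 2523/32551))*(489 - 62068) = (223570 - 158523*(-3825228242/32551))*(-61579) = (223570 + 606386656606566/32551)*(-61579) = (606393934033636/32551)*(-61579) = -37341132063857271244/32551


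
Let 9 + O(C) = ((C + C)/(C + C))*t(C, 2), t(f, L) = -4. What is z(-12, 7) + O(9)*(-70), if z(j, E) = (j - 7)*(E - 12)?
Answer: 1005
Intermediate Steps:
O(C) = -13 (O(C) = -9 + ((C + C)/(C + C))*(-4) = -9 + ((2*C)/((2*C)))*(-4) = -9 + ((2*C)*(1/(2*C)))*(-4) = -9 + 1*(-4) = -9 - 4 = -13)
z(j, E) = (-12 + E)*(-7 + j) (z(j, E) = (-7 + j)*(-12 + E) = (-12 + E)*(-7 + j))
z(-12, 7) + O(9)*(-70) = (84 - 12*(-12) - 7*7 + 7*(-12)) - 13*(-70) = (84 + 144 - 49 - 84) + 910 = 95 + 910 = 1005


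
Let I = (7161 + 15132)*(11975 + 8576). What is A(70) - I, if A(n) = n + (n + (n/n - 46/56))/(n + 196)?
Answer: -3412251840139/7448 ≈ -4.5814e+8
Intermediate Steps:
A(n) = n + (5/28 + n)/(196 + n) (A(n) = n + (n + (1 - 46*1/56))/(196 + n) = n + (n + (1 - 23/28))/(196 + n) = n + (n + 5/28)/(196 + n) = n + (5/28 + n)/(196 + n))
I = 458143443 (I = 22293*20551 = 458143443)
A(70) - I = (5/28 + 70² + 197*70)/(196 + 70) - 1*458143443 = (5/28 + 4900 + 13790)/266 - 458143443 = (1/266)*(523325/28) - 458143443 = 523325/7448 - 458143443 = -3412251840139/7448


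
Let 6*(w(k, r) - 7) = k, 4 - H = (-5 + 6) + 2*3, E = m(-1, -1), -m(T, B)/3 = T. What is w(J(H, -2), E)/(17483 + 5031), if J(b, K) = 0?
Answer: 7/22514 ≈ 0.00031092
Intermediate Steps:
m(T, B) = -3*T
E = 3 (E = -3*(-1) = 3)
H = -3 (H = 4 - ((-5 + 6) + 2*3) = 4 - (1 + 6) = 4 - 1*7 = 4 - 7 = -3)
w(k, r) = 7 + k/6
w(J(H, -2), E)/(17483 + 5031) = (7 + (⅙)*0)/(17483 + 5031) = (7 + 0)/22514 = (1/22514)*7 = 7/22514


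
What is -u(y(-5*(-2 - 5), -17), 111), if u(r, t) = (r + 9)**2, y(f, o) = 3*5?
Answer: -576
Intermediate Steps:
y(f, o) = 15
u(r, t) = (9 + r)**2
-u(y(-5*(-2 - 5), -17), 111) = -(9 + 15)**2 = -1*24**2 = -1*576 = -576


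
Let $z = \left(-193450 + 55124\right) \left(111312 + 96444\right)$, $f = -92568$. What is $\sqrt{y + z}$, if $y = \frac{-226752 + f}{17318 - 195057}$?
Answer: $\frac{48 i \sqrt{394040066452528874}}{177739} \approx 1.6952 \cdot 10^{5} i$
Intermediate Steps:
$y = \frac{319320}{177739}$ ($y = \frac{-226752 - 92568}{17318 - 195057} = - \frac{319320}{-177739} = \left(-319320\right) \left(- \frac{1}{177739}\right) = \frac{319320}{177739} \approx 1.7966$)
$z = -28738056456$ ($z = \left(-138326\right) 207756 = -28738056456$)
$\sqrt{y + z} = \sqrt{\frac{319320}{177739} - 28738056456} = \sqrt{- \frac{5107873416113664}{177739}} = \frac{48 i \sqrt{394040066452528874}}{177739}$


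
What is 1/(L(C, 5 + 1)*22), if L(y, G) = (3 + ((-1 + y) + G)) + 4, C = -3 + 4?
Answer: 1/286 ≈ 0.0034965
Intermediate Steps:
C = 1
L(y, G) = 6 + G + y (L(y, G) = (3 + (-1 + G + y)) + 4 = (2 + G + y) + 4 = 6 + G + y)
1/(L(C, 5 + 1)*22) = 1/((6 + (5 + 1) + 1)*22) = 1/((6 + 6 + 1)*22) = 1/(13*22) = 1/286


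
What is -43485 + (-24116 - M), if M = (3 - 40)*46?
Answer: -65899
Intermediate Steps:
M = -1702 (M = -37*46 = -1702)
-43485 + (-24116 - M) = -43485 + (-24116 - 1*(-1702)) = -43485 + (-24116 + 1702) = -43485 - 22414 = -65899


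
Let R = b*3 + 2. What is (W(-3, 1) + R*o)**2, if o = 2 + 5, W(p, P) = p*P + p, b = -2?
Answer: 1156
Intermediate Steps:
W(p, P) = p + P*p (W(p, P) = P*p + p = p + P*p)
o = 7
R = -4 (R = -2*3 + 2 = -6 + 2 = -4)
(W(-3, 1) + R*o)**2 = (-3*(1 + 1) - 4*7)**2 = (-3*2 - 28)**2 = (-6 - 28)**2 = (-34)**2 = 1156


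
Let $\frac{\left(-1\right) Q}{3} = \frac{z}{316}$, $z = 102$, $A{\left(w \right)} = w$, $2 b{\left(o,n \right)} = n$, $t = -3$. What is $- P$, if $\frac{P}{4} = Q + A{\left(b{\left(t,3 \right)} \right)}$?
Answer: $- \frac{168}{79} \approx -2.1266$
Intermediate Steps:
$b{\left(o,n \right)} = \frac{n}{2}$
$Q = - \frac{153}{158}$ ($Q = - 3 \cdot \frac{102}{316} = - 3 \cdot 102 \cdot \frac{1}{316} = \left(-3\right) \frac{51}{158} = - \frac{153}{158} \approx -0.96835$)
$P = \frac{168}{79}$ ($P = 4 \left(- \frac{153}{158} + \frac{1}{2} \cdot 3\right) = 4 \left(- \frac{153}{158} + \frac{3}{2}\right) = 4 \cdot \frac{42}{79} = \frac{168}{79} \approx 2.1266$)
$- P = \left(-1\right) \frac{168}{79} = - \frac{168}{79}$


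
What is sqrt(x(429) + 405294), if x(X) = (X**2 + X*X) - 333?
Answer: sqrt(773043) ≈ 879.23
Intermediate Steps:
x(X) = -333 + 2*X**2 (x(X) = (X**2 + X**2) - 333 = 2*X**2 - 333 = -333 + 2*X**2)
sqrt(x(429) + 405294) = sqrt((-333 + 2*429**2) + 405294) = sqrt((-333 + 2*184041) + 405294) = sqrt((-333 + 368082) + 405294) = sqrt(367749 + 405294) = sqrt(773043)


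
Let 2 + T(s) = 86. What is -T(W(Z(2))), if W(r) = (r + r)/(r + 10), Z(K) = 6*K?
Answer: -84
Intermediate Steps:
W(r) = 2*r/(10 + r) (W(r) = (2*r)/(10 + r) = 2*r/(10 + r))
T(s) = 84 (T(s) = -2 + 86 = 84)
-T(W(Z(2))) = -1*84 = -84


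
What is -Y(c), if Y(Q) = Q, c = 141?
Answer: -141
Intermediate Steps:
-Y(c) = -1*141 = -141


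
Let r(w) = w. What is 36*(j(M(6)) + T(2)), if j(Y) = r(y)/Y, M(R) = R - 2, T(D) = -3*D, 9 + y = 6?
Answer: -243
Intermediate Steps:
y = -3 (y = -9 + 6 = -3)
M(R) = -2 + R
j(Y) = -3/Y
36*(j(M(6)) + T(2)) = 36*(-3/(-2 + 6) - 3*2) = 36*(-3/4 - 6) = 36*(-3*¼ - 6) = 36*(-¾ - 6) = 36*(-27/4) = -243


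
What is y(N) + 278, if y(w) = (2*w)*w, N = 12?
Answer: 566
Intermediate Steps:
y(w) = 2*w**2
y(N) + 278 = 2*12**2 + 278 = 2*144 + 278 = 288 + 278 = 566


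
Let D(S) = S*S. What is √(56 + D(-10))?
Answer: 2*√39 ≈ 12.490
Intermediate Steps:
D(S) = S²
√(56 + D(-10)) = √(56 + (-10)²) = √(56 + 100) = √156 = 2*√39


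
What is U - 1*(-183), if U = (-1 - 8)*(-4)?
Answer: 219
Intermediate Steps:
U = 36 (U = -9*(-4) = 36)
U - 1*(-183) = 36 - 1*(-183) = 36 + 183 = 219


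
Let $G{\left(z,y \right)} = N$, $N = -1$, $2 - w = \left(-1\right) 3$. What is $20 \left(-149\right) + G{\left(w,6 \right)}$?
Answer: $-2981$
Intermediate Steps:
$w = 5$ ($w = 2 - \left(-1\right) 3 = 2 - -3 = 2 + 3 = 5$)
$G{\left(z,y \right)} = -1$
$20 \left(-149\right) + G{\left(w,6 \right)} = 20 \left(-149\right) - 1 = -2980 - 1 = -2981$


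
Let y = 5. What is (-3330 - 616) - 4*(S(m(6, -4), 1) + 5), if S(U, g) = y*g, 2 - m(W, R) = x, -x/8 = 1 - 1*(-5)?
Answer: -3986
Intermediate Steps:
x = -48 (x = -8*(1 - 1*(-5)) = -8*(1 + 5) = -8*6 = -48)
m(W, R) = 50 (m(W, R) = 2 - 1*(-48) = 2 + 48 = 50)
S(U, g) = 5*g
(-3330 - 616) - 4*(S(m(6, -4), 1) + 5) = (-3330 - 616) - 4*(5*1 + 5) = -3946 - 4*(5 + 5) = -3946 - 4*10 = -3946 - 40 = -3986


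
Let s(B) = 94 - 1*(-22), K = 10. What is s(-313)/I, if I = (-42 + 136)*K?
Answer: 29/235 ≈ 0.12340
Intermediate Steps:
s(B) = 116 (s(B) = 94 + 22 = 116)
I = 940 (I = (-42 + 136)*10 = 94*10 = 940)
s(-313)/I = 116/940 = 116*(1/940) = 29/235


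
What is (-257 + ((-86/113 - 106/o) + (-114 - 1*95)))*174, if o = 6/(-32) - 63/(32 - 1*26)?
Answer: -511999408/6441 ≈ -79491.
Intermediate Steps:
o = -171/16 (o = 6*(-1/32) - 63/(32 - 26) = -3/16 - 63/6 = -3/16 - 63*1/6 = -3/16 - 21/2 = -171/16 ≈ -10.688)
(-257 + ((-86/113 - 106/o) + (-114 - 1*95)))*174 = (-257 + ((-86/113 - 106/(-171/16)) + (-114 - 1*95)))*174 = (-257 + ((-86*1/113 - 106*(-16/171)) + (-114 - 95)))*174 = (-257 + ((-86/113 + 1696/171) - 209))*174 = (-257 + (176942/19323 - 209))*174 = (-257 - 3861565/19323)*174 = -8827576/19323*174 = -511999408/6441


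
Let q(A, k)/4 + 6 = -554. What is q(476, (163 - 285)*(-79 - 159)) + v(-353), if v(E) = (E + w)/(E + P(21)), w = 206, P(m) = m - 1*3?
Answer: -750253/335 ≈ -2239.6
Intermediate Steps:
P(m) = -3 + m (P(m) = m - 3 = -3 + m)
q(A, k) = -2240 (q(A, k) = -24 + 4*(-554) = -24 - 2216 = -2240)
v(E) = (206 + E)/(18 + E) (v(E) = (E + 206)/(E + (-3 + 21)) = (206 + E)/(E + 18) = (206 + E)/(18 + E))
q(476, (163 - 285)*(-79 - 159)) + v(-353) = -2240 + (206 - 353)/(18 - 353) = -2240 - 147/(-335) = -2240 - 1/335*(-147) = -2240 + 147/335 = -750253/335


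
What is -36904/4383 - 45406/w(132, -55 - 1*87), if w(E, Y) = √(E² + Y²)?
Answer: -36904/4383 - 22703*√9397/9397 ≈ -242.62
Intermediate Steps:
-36904/4383 - 45406/w(132, -55 - 1*87) = -36904/4383 - 45406/√(132² + (-55 - 1*87)²) = -36904*1/4383 - 45406/√(17424 + (-55 - 87)²) = -36904/4383 - 45406/√(17424 + (-142)²) = -36904/4383 - 45406/√(17424 + 20164) = -36904/4383 - 45406*√9397/18794 = -36904/4383 - 22703*√9397/9397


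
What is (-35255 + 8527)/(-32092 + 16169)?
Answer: 26728/15923 ≈ 1.6786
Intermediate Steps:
(-35255 + 8527)/(-32092 + 16169) = -26728/(-15923) = -26728*(-1/15923) = 26728/15923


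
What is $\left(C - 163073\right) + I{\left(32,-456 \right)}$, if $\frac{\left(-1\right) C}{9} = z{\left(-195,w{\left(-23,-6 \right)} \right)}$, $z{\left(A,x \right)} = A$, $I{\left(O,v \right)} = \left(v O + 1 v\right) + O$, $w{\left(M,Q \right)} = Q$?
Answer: $-176334$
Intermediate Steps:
$I{\left(O,v \right)} = O + v + O v$ ($I{\left(O,v \right)} = \left(O v + v\right) + O = \left(v + O v\right) + O = O + v + O v$)
$C = 1755$ ($C = \left(-9\right) \left(-195\right) = 1755$)
$\left(C - 163073\right) + I{\left(32,-456 \right)} = \left(1755 - 163073\right) + \left(32 - 456 + 32 \left(-456\right)\right) = -161318 - 15016 = -176334$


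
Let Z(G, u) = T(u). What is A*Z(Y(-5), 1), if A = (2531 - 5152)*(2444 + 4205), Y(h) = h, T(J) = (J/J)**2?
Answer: -17427029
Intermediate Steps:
T(J) = 1 (T(J) = 1**2 = 1)
Z(G, u) = 1
A = -17427029 (A = -2621*6649 = -17427029)
A*Z(Y(-5), 1) = -17427029*1 = -17427029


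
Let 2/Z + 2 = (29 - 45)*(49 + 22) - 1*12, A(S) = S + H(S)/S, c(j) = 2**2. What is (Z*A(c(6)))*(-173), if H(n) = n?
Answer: 173/115 ≈ 1.5043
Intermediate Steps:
c(j) = 4
A(S) = 1 + S (A(S) = S + S/S = S + 1 = 1 + S)
Z = -1/575 (Z = 2/(-2 + ((29 - 45)*(49 + 22) - 1*12)) = 2/(-2 + (-16*71 - 12)) = 2/(-2 + (-1136 - 12)) = 2/(-2 - 1148) = 2/(-1150) = 2*(-1/1150) = -1/575 ≈ -0.0017391)
(Z*A(c(6)))*(-173) = -(1 + 4)/575*(-173) = -1/575*5*(-173) = -1/115*(-173) = 173/115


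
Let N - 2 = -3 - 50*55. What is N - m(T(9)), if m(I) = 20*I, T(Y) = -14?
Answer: -2471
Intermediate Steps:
N = -2751 (N = 2 + (-3 - 50*55) = 2 + (-3 - 2750) = 2 - 2753 = -2751)
N - m(T(9)) = -2751 - 20*(-14) = -2751 - 1*(-280) = -2751 + 280 = -2471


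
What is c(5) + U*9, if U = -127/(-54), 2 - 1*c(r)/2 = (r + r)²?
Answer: -1049/6 ≈ -174.83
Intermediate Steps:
c(r) = 4 - 8*r² (c(r) = 4 - 2*(r + r)² = 4 - 2*4*r² = 4 - 8*r²)
U = 127/54 (U = -127*(-1/54) = 127/54 ≈ 2.3519)
c(5) + U*9 = (4 - 8*5²) + (127/54)*9 = (4 - 8*25) + 127/6 = (4 - 200) + 127/6 = -196 + 127/6 = -1049/6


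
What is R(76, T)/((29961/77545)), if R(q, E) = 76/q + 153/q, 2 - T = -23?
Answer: 17757805/2277036 ≈ 7.7986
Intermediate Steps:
T = 25 (T = 2 - 1*(-23) = 2 + 23 = 25)
R(q, E) = 229/q
R(76, T)/((29961/77545)) = (229/76)/((29961/77545)) = (229*(1/76))/((29961*(1/77545))) = 229/(76*(29961/77545)) = (229/76)*(77545/29961) = 17757805/2277036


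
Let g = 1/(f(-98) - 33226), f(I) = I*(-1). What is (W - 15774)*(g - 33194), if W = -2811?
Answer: 20437010731305/33128 ≈ 6.1691e+8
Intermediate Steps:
f(I) = -I
g = -1/33128 (g = 1/(-1*(-98) - 33226) = 1/(98 - 33226) = 1/(-33128) = -1/33128 ≈ -3.0186e-5)
(W - 15774)*(g - 33194) = (-2811 - 15774)*(-1/33128 - 33194) = -18585*(-1099650833/33128) = 20437010731305/33128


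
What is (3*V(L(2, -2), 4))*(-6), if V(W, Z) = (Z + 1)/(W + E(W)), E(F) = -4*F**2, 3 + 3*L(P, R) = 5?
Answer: 81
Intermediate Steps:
L(P, R) = 2/3 (L(P, R) = -1 + (1/3)*5 = -1 + 5/3 = 2/3)
V(W, Z) = (1 + Z)/(W - 4*W**2) (V(W, Z) = (Z + 1)/(W - 4*W**2) = (1 + Z)/(W - 4*W**2))
(3*V(L(2, -2), 4))*(-6) = (3*((-1 - 1*4)/((2/3)*(-1 + 4*(2/3)))))*(-6) = (3*(3*(-1 - 4)/(2*(-1 + 8/3))))*(-6) = (3*((3/2)*(-5)/(5/3)))*(-6) = (3*((3/2)*(3/5)*(-5)))*(-6) = (3*(-9/2))*(-6) = -27/2*(-6) = 81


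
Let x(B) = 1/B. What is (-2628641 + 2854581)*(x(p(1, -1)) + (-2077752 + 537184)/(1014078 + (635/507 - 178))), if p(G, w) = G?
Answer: -12066101612708/102809587 ≈ -1.1736e+5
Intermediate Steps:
(-2628641 + 2854581)*(x(p(1, -1)) + (-2077752 + 537184)/(1014078 + (635/507 - 178))) = (-2628641 + 2854581)*(1/1 + (-2077752 + 537184)/(1014078 + (635/507 - 178))) = 225940*(1 - 1540568/(1014078 + (635*(1/507) - 178))) = 225940*(1 - 1540568/(1014078 + (635/507 - 178))) = 225940*(1 - 1540568/(1014078 - 89611/507)) = 225940*(1 - 1540568/514047935/507) = 225940*(1 - 1540568*507/514047935) = 225940*(1 - 781067976/514047935) = 225940*(-267020041/514047935) = -12066101612708/102809587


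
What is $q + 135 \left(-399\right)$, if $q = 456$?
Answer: $-53409$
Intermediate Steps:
$q + 135 \left(-399\right) = 456 + 135 \left(-399\right) = 456 - 53865 = -53409$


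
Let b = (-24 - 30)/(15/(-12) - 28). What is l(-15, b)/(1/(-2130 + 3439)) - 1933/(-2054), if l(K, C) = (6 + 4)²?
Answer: 268870533/2054 ≈ 1.3090e+5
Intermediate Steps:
b = 24/13 (b = -54/(15*(-1/12) - 28) = -54/(-5/4 - 28) = -54/(-117/4) = -54*(-4/117) = 24/13 ≈ 1.8462)
l(K, C) = 100 (l(K, C) = 10² = 100)
l(-15, b)/(1/(-2130 + 3439)) - 1933/(-2054) = 100/(1/(-2130 + 3439)) - 1933/(-2054) = 100/(1/1309) - 1933*(-1/2054) = 100/(1/1309) + 1933/2054 = 100*1309 + 1933/2054 = 130900 + 1933/2054 = 268870533/2054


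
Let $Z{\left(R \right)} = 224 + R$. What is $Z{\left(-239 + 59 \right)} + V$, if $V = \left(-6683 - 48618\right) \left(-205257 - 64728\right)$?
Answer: $14930440529$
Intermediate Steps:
$V = 14930440485$ ($V = \left(-55301\right) \left(-269985\right) = 14930440485$)
$Z{\left(-239 + 59 \right)} + V = \left(224 + \left(-239 + 59\right)\right) + 14930440485 = \left(224 - 180\right) + 14930440485 = 44 + 14930440485 = 14930440529$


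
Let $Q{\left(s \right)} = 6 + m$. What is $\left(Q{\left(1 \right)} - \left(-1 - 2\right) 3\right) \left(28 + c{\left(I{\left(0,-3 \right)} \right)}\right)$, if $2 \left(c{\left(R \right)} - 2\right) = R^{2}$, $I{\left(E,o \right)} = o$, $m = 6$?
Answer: $\frac{1449}{2} \approx 724.5$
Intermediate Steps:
$c{\left(R \right)} = 2 + \frac{R^{2}}{2}$
$Q{\left(s \right)} = 12$ ($Q{\left(s \right)} = 6 + 6 = 12$)
$\left(Q{\left(1 \right)} - \left(-1 - 2\right) 3\right) \left(28 + c{\left(I{\left(0,-3 \right)} \right)}\right) = \left(12 - \left(-1 - 2\right) 3\right) \left(28 + \left(2 + \frac{\left(-3\right)^{2}}{2}\right)\right) = \left(12 - \left(-3\right) 3\right) \left(28 + \left(2 + \frac{1}{2} \cdot 9\right)\right) = \left(12 - -9\right) \left(28 + \left(2 + \frac{9}{2}\right)\right) = \left(12 + 9\right) \left(28 + \frac{13}{2}\right) = 21 \cdot \frac{69}{2} = \frac{1449}{2}$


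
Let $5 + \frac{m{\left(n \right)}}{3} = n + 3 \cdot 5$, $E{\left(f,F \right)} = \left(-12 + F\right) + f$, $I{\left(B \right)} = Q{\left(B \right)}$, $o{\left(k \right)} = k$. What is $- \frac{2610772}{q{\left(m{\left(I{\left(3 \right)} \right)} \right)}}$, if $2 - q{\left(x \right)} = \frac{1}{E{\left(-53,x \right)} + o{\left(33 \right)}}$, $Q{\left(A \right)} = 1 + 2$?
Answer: $- \frac{18275404}{13} \approx -1.4058 \cdot 10^{6}$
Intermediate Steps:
$Q{\left(A \right)} = 3$
$I{\left(B \right)} = 3$
$E{\left(f,F \right)} = -12 + F + f$
$m{\left(n \right)} = 30 + 3 n$ ($m{\left(n \right)} = -15 + 3 \left(n + 3 \cdot 5\right) = -15 + 3 \left(n + 15\right) = -15 + 3 \left(15 + n\right) = -15 + \left(45 + 3 n\right) = 30 + 3 n$)
$q{\left(x \right)} = 2 - \frac{1}{-32 + x}$ ($q{\left(x \right)} = 2 - \frac{1}{\left(-12 + x - 53\right) + 33} = 2 - \frac{1}{\left(-65 + x\right) + 33} = 2 - \frac{1}{-32 + x}$)
$- \frac{2610772}{q{\left(m{\left(I{\left(3 \right)} \right)} \right)}} = - \frac{2610772}{\frac{1}{-32 + \left(30 + 3 \cdot 3\right)} \left(-65 + 2 \left(30 + 3 \cdot 3\right)\right)} = - \frac{2610772}{\frac{1}{-32 + \left(30 + 9\right)} \left(-65 + 2 \left(30 + 9\right)\right)} = - \frac{2610772}{\frac{1}{-32 + 39} \left(-65 + 2 \cdot 39\right)} = - \frac{2610772}{\frac{1}{7} \left(-65 + 78\right)} = - \frac{2610772}{\frac{1}{7} \cdot 13} = - \frac{2610772}{\frac{13}{7}} = \left(-2610772\right) \frac{7}{13} = - \frac{18275404}{13}$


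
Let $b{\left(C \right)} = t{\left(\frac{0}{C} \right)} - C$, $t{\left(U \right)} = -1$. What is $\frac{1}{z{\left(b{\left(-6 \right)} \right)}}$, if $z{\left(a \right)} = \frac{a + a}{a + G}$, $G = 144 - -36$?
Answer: $\frac{37}{2} \approx 18.5$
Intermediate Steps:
$G = 180$ ($G = 144 + 36 = 180$)
$b{\left(C \right)} = -1 - C$
$z{\left(a \right)} = \frac{2 a}{180 + a}$ ($z{\left(a \right)} = \frac{a + a}{a + 180} = \frac{2 a}{180 + a}$)
$\frac{1}{z{\left(b{\left(-6 \right)} \right)}} = \frac{1}{2 \left(-1 - -6\right) \frac{1}{180 - -5}} = \frac{1}{2 \left(-1 + 6\right) \frac{1}{180 + \left(-1 + 6\right)}} = \frac{1}{2 \cdot 5 \frac{1}{180 + 5}} = \frac{1}{2 \cdot 5 \cdot \frac{1}{185}} = \frac{1}{\frac{2}{37}} = \frac{37}{2}$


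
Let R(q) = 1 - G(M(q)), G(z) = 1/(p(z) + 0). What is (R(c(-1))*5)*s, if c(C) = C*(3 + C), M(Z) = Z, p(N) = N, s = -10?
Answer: -75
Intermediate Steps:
G(z) = 1/z (G(z) = 1/(z + 0) = 1/z)
R(q) = 1 - 1/q
(R(c(-1))*5)*s = (((-1 - (3 - 1))/((-(3 - 1))))*5)*(-10) = (((-1 - 1*2)/((-1*2)))*5)*(-10) = (((-1 - 2)/(-2))*5)*(-10) = (-1/2*(-3)*5)*(-10) = ((3/2)*5)*(-10) = (15/2)*(-10) = -75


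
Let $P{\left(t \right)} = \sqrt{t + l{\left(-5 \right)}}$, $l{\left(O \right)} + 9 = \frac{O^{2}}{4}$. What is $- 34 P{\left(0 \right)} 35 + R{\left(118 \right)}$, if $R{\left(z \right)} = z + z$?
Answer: $236 - 595 i \sqrt{11} \approx 236.0 - 1973.4 i$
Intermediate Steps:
$l{\left(O \right)} = -9 + \frac{O^{2}}{4}$
$P{\left(t \right)} = \sqrt{- \frac{11}{4} + t}$ ($P{\left(t \right)} = \sqrt{t - \left(9 - \frac{\left(-5\right)^{2}}{4}\right)} = \sqrt{t + \left(-9 + \frac{1}{4} \cdot 25\right)} = \sqrt{t + \left(-9 + \frac{25}{4}\right)} = \sqrt{t - \frac{11}{4}} = \sqrt{- \frac{11}{4} + t}$)
$R{\left(z \right)} = 2 z$
$- 34 P{\left(0 \right)} 35 + R{\left(118 \right)} = - 34 \frac{\sqrt{-11 + 4 \cdot 0}}{2} \cdot 35 + 2 \cdot 118 = - 34 \frac{\sqrt{-11 + 0}}{2} \cdot 35 + 236 = - 34 \frac{\sqrt{-11}}{2} \cdot 35 + 236 = - 34 \frac{i \sqrt{11}}{2} \cdot 35 + 236 = - 17 i \sqrt{11} \cdot 35 + 236 = - 595 i \sqrt{11} + 236 = 236 - 595 i \sqrt{11}$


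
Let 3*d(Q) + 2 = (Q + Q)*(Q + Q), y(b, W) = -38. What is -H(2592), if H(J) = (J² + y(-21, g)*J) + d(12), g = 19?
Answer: -19860478/3 ≈ -6.6202e+6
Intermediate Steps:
d(Q) = -⅔ + 4*Q²/3 (d(Q) = -⅔ + ((Q + Q)*(Q + Q))/3 = -⅔ + ((2*Q)*(2*Q))/3 = -⅔ + (4*Q²)/3 = -⅔ + 4*Q²/3)
H(J) = 574/3 + J² - 38*J (H(J) = (J² - 38*J) + (-⅔ + (4/3)*12²) = (J² - 38*J) + (-⅔ + (4/3)*144) = (J² - 38*J) + (-⅔ + 192) = (J² - 38*J) + 574/3 = 574/3 + J² - 38*J)
-H(2592) = -(574/3 + 2592² - 38*2592) = -(574/3 + 6718464 - 98496) = -1*19860478/3 = -19860478/3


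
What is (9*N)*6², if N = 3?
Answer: 972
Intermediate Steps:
(9*N)*6² = (9*3)*6² = 27*36 = 972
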